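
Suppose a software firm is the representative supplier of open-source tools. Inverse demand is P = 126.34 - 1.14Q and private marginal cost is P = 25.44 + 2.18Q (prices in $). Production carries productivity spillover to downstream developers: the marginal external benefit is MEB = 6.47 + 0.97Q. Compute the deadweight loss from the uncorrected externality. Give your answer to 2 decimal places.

Market equilibrium (private): 25.44 + 2.18Q = 126.34 - 1.14Q → Q_m = 30.3916.
Social marginal cost = private MC − MEB = 18.97 + 1.21Q.
Set SMC = demand: 18.97 + 1.21Q = 126.34 - 1.14Q → Q* = 45.6894.
Height of the DWL triangle at Q_m is demand(Q_m) − SMC(Q_m) = MEB(Q_m) = 35.9498.
DWL = ½ × 15.2978 × 35.9498 = 274.9764.

DWL = $274.98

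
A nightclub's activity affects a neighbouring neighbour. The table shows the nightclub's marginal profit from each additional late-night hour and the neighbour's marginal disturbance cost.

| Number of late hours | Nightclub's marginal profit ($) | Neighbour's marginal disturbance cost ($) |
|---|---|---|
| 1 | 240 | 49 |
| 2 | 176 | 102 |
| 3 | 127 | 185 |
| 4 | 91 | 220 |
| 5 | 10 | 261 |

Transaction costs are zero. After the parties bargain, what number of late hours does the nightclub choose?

2

Bargaining reaches the level where marginal profit last exceeds marginal disturbance cost.
That holds through level 2 (176 ≥ 102) but not at 3 (127 < 185).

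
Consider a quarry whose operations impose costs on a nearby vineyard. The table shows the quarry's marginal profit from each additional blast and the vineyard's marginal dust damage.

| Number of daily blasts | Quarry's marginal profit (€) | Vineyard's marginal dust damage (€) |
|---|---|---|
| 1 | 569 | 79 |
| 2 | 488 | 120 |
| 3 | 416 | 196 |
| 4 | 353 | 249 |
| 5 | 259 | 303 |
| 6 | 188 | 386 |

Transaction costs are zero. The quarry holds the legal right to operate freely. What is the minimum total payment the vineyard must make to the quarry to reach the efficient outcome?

Left alone the quarry would choose level 6 (marginal profit stays positive).
Efficient level: k* = 4 (marginal profit ≥ marginal dust damage through 4).
The vineyard must at least cover the quarry's forgone profit from cutting 6→4: 259 + 188 = 447.

€447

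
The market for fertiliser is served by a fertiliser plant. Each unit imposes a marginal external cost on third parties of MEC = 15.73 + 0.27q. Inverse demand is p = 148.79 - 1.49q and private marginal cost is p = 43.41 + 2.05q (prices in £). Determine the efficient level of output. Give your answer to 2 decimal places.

q* = 23.53

Social marginal cost = private MC + MEC = 59.14 + 2.32q.
Set SMC = demand: 59.14 + 2.32q = 148.79 - 1.49q → q* = 23.5302.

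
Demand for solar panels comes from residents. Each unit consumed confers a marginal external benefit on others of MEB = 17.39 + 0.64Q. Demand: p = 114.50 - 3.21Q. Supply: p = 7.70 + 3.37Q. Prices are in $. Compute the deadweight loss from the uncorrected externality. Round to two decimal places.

DWL = $64.95

Market equilibrium (private): 7.70 + 3.37Q = 114.50 - 3.21Q → Q_m = 16.2310.
Social marginal benefit = demand + MEB = 131.89 - 2.57Q.
Set SMB = MC: 131.89 - 2.57Q = 7.70 + 3.37Q → Q* = 20.9074.
Between Q* and Q_m the wedge SMB − MC runs linearly from 0 to MEB(Q_m), so the loss is a triangle.
DWL = ½ × 4.6764 × 27.7778 = 64.9501.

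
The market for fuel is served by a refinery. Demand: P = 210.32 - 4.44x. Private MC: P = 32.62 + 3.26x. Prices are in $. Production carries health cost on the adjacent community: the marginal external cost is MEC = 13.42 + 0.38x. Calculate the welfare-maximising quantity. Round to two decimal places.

x* = 20.33

Social marginal cost = private MC + MEC = 46.04 + 3.64x.
Set SMC = demand: 46.04 + 3.64x = 210.32 - 4.44x → x* = 20.3317.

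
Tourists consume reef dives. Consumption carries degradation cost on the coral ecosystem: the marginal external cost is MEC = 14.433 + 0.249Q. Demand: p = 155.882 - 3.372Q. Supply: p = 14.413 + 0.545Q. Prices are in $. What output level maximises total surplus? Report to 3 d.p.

Social marginal benefit = demand − MEC = 141.449 - 3.621Q.
Set SMB = MC: 141.449 - 3.621Q = 14.413 + 0.545Q → Q* = 30.4935.

Q* = 30.494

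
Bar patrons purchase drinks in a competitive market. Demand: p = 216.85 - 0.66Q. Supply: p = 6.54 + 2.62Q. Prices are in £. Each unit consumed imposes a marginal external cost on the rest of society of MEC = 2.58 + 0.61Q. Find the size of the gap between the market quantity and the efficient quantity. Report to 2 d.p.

10.72 units

Market equilibrium (private): 6.54 + 2.62Q = 216.85 - 0.66Q → Q_m = 64.1189.
Social marginal benefit = demand − MEC = 214.27 - 1.27Q.
Set SMB = MC: 214.27 - 1.27Q = 6.54 + 2.62Q → Q* = 53.4010.
Gap = |64.1189 − 53.4010| = 10.7179.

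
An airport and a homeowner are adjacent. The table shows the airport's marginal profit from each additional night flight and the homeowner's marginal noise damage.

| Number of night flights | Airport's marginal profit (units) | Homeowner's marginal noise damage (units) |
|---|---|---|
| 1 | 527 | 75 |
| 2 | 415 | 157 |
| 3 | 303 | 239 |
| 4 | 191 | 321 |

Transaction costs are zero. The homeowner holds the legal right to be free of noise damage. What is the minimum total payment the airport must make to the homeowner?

471

Efficient level: marginal profit ≥ marginal noise damage through level 3, so k* = 3.
With the homeowner holding the right, the airport must at least compensate total damage at k*: 75 + 157 + 239 = 471.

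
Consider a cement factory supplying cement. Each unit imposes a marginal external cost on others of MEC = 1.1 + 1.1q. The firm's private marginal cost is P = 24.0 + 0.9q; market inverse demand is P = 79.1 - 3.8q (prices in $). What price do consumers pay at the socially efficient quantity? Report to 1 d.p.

Social marginal cost = private MC + MEC = 25.1 + 2.0q.
Set SMC = demand: 25.1 + 2.0q = 79.1 - 3.8q → q* = 9.3103.
Consumer price on the demand curve at q*: 79.1 − 3.8×9.3103 = 43.7209.

P = $43.7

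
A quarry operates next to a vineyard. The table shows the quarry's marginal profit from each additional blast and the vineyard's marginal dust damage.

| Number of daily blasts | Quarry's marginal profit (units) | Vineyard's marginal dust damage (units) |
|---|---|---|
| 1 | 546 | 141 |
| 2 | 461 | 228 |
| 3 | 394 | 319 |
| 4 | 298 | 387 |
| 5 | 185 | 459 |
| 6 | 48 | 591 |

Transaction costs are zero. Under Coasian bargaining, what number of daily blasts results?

3

Bargaining reaches the level where marginal profit last exceeds marginal dust damage.
That holds through level 3 (394 ≥ 319) but not at 4 (298 < 387).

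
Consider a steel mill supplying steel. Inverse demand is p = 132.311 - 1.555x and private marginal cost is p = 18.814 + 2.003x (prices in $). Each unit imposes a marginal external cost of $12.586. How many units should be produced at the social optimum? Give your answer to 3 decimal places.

x* = 28.362

Social marginal cost = private MC + MEC = 31.400 + 2.003x.
Set SMC = demand: 31.400 + 2.003x = 132.311 - 1.555x → x* = 28.3617.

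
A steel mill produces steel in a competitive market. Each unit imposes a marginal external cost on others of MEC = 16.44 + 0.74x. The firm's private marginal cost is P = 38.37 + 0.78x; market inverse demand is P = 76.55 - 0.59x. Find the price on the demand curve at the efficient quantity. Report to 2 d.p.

P = 70.47

Social marginal cost = private MC + MEC = 54.81 + 1.52x.
Set SMC = demand: 54.81 + 1.52x = 76.55 - 0.59x → x* = 10.3033.
Consumer price on the demand curve at x*: 76.55 − 0.59×10.3033 = 70.4711.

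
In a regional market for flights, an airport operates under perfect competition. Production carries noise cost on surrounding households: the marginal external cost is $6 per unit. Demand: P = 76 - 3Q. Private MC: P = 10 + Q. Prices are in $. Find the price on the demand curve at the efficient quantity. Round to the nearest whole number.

Social marginal cost = private MC + MEC = 16 + Q.
Set SMC = demand: 16 + Q = 76 - 3Q → Q* = 15.0000.
Consumer price on the demand curve at Q*: 76 − 3×15.0000 = 31.0000.

P = $31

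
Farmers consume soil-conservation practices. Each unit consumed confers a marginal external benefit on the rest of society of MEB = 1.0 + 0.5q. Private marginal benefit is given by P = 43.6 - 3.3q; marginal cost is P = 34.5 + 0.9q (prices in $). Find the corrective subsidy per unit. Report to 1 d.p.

subsidy = $2.4 per unit

Social marginal benefit = demand + MEB = 44.6 - 2.8q.
Set SMB = MC: 44.6 - 2.8q = 34.5 + 0.9q → q* = 2.7297.
The Pigouvian subsidy equals MEB at q*: 1.0 + 0.5×2.7297 = 2.3649.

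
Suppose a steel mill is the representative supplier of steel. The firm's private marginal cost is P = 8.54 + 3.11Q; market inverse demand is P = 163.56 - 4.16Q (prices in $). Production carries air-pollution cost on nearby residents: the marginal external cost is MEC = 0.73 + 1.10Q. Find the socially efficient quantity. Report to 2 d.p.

Q* = 18.43

Social marginal cost = private MC + MEC = 9.27 + 4.21Q.
Set SMC = demand: 9.27 + 4.21Q = 163.56 - 4.16Q → Q* = 18.4337.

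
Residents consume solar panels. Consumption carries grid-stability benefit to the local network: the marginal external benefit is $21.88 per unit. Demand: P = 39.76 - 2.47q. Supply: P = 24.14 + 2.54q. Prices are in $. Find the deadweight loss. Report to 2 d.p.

DWL = $47.78

Market equilibrium (private): 24.14 + 2.54q = 39.76 - 2.47q → q_m = 3.1178.
Social marginal benefit = demand + MEB = 61.64 - 2.47q.
Set SMB = MC: 61.64 - 2.47q = 24.14 + 2.54q → q* = 7.4850.
Between q* and q_m the wedge SMB − MC runs linearly from 0 to MEB(q_m), so the loss is a triangle.
DWL = ½ × 4.3672 × 21.8800 = 47.7772.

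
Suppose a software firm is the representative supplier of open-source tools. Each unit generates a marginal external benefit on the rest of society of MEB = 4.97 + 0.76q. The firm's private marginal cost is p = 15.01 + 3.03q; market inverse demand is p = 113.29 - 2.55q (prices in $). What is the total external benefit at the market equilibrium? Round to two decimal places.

$205.42

Market equilibrium (private): 15.01 + 3.03q = 113.29 - 2.55q → q_m = 17.6129.
Total external benefit = ∫₀^{q_m} (4.97 + 0.76q) dq = 4.97×17.6129 + ½×0.76×17.6129² = 205.4175.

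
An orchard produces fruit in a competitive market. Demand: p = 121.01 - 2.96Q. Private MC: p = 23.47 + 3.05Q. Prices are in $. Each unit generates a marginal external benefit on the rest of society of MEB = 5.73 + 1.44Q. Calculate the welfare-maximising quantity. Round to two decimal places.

Q* = 22.60

Social marginal cost = private MC − MEB = 17.74 + 1.61Q.
Set SMC = demand: 17.74 + 1.61Q = 121.01 - 2.96Q → Q* = 22.5974.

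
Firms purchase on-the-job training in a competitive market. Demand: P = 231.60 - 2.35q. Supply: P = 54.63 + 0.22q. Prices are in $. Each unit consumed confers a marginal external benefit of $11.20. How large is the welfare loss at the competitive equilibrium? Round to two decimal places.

Market equilibrium (private): 54.63 + 0.22q = 231.60 - 2.35q → q_m = 68.8599.
Social marginal benefit = demand + MEB = 242.80 - 2.35q.
Set SMB = MC: 242.80 - 2.35q = 54.63 + 0.22q → q* = 73.2179.
The welfare-loss triangle has base |q_m − q*| and height MEB(q_m) (the vertical gap between SMB and MC is zero at q* and MEB at q_m).
DWL = ½ × 4.3580 × 11.2000 = 24.4048.

DWL = $24.40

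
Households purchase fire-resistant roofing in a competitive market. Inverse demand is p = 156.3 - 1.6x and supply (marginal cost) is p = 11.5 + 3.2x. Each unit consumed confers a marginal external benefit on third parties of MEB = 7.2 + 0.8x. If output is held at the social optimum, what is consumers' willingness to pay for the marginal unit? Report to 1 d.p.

P = 95.5

Social marginal benefit = demand + MEB = 163.5 - 0.8x.
Set SMB = MC: 163.5 - 0.8x = 11.5 + 3.2x → x* = 38.0000.
Consumer price on the demand curve at x*: 156.3 − 1.6×38.0000 = 95.5000.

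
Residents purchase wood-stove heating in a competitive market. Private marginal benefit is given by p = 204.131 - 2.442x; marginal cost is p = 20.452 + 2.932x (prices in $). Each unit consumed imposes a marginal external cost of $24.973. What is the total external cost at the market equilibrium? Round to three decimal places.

$853.557

Market equilibrium (private): 20.452 + 2.932x = 204.131 - 2.442x → x_m = 34.1792.
Total external cost = MEC × x_m = 24.973 × 34.1792 = 853.5572.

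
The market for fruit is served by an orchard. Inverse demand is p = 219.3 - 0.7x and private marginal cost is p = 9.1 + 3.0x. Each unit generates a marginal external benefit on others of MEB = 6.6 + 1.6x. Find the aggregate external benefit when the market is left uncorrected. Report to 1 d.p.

Market equilibrium (private): 9.1 + 3.0x = 219.3 - 0.7x → x_m = 56.8108.
Total external benefit = ∫₀^{x_m} (6.6 + 1.6x) dx = 6.6×56.8108 + ½×1.6×56.8108² = 2956.9249.

2956.9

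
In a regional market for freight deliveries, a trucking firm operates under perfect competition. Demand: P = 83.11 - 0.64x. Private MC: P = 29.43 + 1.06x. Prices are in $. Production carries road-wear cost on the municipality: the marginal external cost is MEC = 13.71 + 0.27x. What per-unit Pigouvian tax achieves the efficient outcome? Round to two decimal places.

Social marginal cost = private MC + MEC = 43.14 + 1.33x.
Set SMC = demand: 43.14 + 1.33x = 83.11 - 0.64x → x* = 20.2893.
The Pigouvian tax equals MEC at x*: 13.71 + 0.27×20.2893 = 19.1881.

tax = $19.19 per unit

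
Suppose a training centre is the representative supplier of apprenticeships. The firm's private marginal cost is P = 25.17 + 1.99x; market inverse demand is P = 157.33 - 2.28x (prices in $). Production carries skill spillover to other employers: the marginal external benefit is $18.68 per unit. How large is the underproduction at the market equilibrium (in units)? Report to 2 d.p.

4.37 units

Market equilibrium (private): 25.17 + 1.99x = 157.33 - 2.28x → x_m = 30.9508.
Social marginal cost = private MC − MEB = 6.49 + 1.99x.
Set SMC = demand: 6.49 + 1.99x = 157.33 - 2.28x → x* = 35.3255.
Gap = |30.9508 − 35.3255| = 4.3747.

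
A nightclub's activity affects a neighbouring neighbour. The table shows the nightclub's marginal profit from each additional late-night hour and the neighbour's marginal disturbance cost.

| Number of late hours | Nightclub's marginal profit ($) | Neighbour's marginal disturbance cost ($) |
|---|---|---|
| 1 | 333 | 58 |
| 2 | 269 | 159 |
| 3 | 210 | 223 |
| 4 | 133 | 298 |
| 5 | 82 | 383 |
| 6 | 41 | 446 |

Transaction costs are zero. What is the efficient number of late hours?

Bargaining reaches the level where marginal profit last exceeds marginal disturbance cost.
That holds through level 2 (269 ≥ 159) but not at 3 (210 < 223).

2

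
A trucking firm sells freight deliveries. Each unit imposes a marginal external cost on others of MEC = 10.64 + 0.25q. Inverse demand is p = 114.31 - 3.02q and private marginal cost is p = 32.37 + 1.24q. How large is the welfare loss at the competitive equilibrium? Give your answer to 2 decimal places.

DWL = 26.46

Market equilibrium (private): 32.37 + 1.24q = 114.31 - 3.02q → q_m = 19.2347.
Social marginal cost = private MC + MEC = 43.01 + 1.49q.
Set SMC = demand: 43.01 + 1.49q = 114.31 - 3.02q → q* = 15.8093.
The welfare-loss triangle has base |q_m − q*| and height MEC(q_m) (the vertical gap between SMC and demand is zero at q* and MEC at q_m).
DWL = ½ × 3.4254 × 15.4487 = 26.4590.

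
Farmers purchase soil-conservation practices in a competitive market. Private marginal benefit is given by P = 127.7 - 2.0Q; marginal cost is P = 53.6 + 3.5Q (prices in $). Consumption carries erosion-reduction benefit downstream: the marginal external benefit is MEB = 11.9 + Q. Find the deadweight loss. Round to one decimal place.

Market equilibrium (private): 53.6 + 3.5Q = 127.7 - 2.0Q → Q_m = 13.4727.
Social marginal benefit = demand + MEB = 139.6 - Q.
Set SMB = MC: 139.6 - Q = 53.6 + 3.5Q → Q* = 19.1111.
Between Q* and Q_m the wedge SMB − MC runs linearly from 0 to MEB(Q_m), so the loss is a triangle.
DWL = ½ × 5.6384 × 25.3727 = 71.5307.

DWL = $71.5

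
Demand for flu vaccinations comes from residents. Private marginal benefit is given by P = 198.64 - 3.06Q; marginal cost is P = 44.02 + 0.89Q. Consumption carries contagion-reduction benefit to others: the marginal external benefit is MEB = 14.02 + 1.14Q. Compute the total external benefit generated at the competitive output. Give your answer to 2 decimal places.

1422.20

Market equilibrium (private): 44.02 + 0.89Q = 198.64 - 3.06Q → Q_m = 39.1443.
Total external benefit = ∫₀^{Q_m} (14.02 + 1.14Q) dQ = 14.02×39.1443 + ½×1.14×39.1443² = 1422.2005.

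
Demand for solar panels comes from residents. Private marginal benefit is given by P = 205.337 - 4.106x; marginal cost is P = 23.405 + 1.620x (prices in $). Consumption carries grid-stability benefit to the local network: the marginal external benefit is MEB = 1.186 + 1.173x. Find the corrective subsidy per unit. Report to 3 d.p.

subsidy = $48.363 per unit

Social marginal benefit = demand + MEB = 206.523 - 2.933x.
Set SMB = MC: 206.523 - 2.933x = 23.405 + 1.620x → x* = 40.2192.
The Pigouvian subsidy equals MEB at x*: 1.186 + 1.173×40.2192 = 48.3631.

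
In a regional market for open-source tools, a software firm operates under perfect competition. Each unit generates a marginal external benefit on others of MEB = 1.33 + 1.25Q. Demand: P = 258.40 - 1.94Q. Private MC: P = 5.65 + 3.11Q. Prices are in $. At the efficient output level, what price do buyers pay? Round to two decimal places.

P = $128.69

Social marginal cost = private MC − MEB = 4.32 + 1.86Q.
Set SMC = demand: 4.32 + 1.86Q = 258.40 - 1.94Q → Q* = 66.8632.
Consumer price on the demand curve at Q*: 258.40 − 1.94×66.8632 = 128.6854.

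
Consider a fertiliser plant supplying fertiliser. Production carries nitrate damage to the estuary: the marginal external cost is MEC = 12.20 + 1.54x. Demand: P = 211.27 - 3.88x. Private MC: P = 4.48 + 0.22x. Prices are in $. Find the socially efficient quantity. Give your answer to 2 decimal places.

x* = 34.50

Social marginal cost = private MC + MEC = 16.68 + 1.76x.
Set SMC = demand: 16.68 + 1.76x = 211.27 - 3.88x → x* = 34.5018.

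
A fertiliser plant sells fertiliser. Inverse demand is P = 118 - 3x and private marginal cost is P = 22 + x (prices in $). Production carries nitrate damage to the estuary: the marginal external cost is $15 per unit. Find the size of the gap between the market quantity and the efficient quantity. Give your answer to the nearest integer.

Market equilibrium (private): 22 + x = 118 - 3x → x_m = 24.0000.
Social marginal cost = private MC + MEC = 37 + x.
Set SMC = demand: 37 + x = 118 - 3x → x* = 20.2500.
Gap = |24.0000 − 20.2500| = 3.7500.

4 units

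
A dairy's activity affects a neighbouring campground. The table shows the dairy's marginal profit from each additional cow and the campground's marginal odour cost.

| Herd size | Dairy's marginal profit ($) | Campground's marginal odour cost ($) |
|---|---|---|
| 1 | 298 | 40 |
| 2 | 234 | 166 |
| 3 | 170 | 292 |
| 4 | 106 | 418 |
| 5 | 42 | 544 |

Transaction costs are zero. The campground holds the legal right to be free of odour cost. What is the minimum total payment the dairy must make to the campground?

$206

Efficient level: marginal profit ≥ marginal odour cost through level 2, so k* = 2.
With the campground holding the right, the dairy must at least compensate total damage at k*: 40 + 166 = 206.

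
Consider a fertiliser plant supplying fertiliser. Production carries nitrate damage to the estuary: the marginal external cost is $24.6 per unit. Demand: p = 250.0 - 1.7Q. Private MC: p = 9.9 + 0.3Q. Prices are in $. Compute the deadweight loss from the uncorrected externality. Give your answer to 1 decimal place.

Market equilibrium (private): 9.9 + 0.3Q = 250.0 - 1.7Q → Q_m = 120.0500.
Social marginal cost = private MC + MEC = 34.5 + 0.3Q.
Set SMC = demand: 34.5 + 0.3Q = 250.0 - 1.7Q → Q* = 107.7500.
The welfare-loss triangle has base |Q_m − Q*| and height MEC(Q_m) (the vertical gap between SMC and demand is zero at Q* and MEC at Q_m).
DWL = ½ × 12.3000 × 24.6000 = 151.2900.

DWL = $151.3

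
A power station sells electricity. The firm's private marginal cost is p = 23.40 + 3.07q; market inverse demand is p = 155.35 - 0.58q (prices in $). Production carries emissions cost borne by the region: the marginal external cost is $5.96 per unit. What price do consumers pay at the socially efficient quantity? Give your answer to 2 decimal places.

Social marginal cost = private MC + MEC = 29.36 + 3.07q.
Set SMC = demand: 29.36 + 3.07q = 155.35 - 0.58q → q* = 34.5178.
Consumer price on the demand curve at q*: 155.35 − 0.58×34.5178 = 135.3297.

P = $135.33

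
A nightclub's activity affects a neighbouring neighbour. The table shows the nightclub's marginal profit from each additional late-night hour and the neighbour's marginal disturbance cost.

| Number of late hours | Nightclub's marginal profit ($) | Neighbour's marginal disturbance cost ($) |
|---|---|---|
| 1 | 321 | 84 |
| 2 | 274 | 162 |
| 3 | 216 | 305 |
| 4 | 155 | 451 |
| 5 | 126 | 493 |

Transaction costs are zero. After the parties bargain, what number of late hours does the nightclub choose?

2

Bargaining reaches the level where marginal profit last exceeds marginal disturbance cost.
That holds through level 2 (274 ≥ 162) but not at 3 (216 < 305).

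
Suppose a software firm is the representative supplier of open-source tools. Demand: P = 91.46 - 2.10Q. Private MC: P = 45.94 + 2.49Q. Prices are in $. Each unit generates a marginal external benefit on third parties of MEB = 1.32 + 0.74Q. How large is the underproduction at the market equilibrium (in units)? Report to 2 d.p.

Market equilibrium (private): 45.94 + 2.49Q = 91.46 - 2.10Q → Q_m = 9.9172.
Social marginal cost = private MC − MEB = 44.62 + 1.75Q.
Set SMC = demand: 44.62 + 1.75Q = 91.46 - 2.10Q → Q* = 12.1662.
Gap = |9.9172 − 12.1662| = 2.2490.

2.25 units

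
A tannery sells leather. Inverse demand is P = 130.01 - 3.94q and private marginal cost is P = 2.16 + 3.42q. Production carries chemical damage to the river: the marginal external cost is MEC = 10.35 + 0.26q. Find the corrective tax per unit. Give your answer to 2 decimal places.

tax = 14.36 per unit

Social marginal cost = private MC + MEC = 12.51 + 3.68q.
Set SMC = demand: 12.51 + 3.68q = 130.01 - 3.94q → q* = 15.4199.
The Pigouvian tax equals MEC at q*: 10.35 + 0.26×15.4199 = 14.3592.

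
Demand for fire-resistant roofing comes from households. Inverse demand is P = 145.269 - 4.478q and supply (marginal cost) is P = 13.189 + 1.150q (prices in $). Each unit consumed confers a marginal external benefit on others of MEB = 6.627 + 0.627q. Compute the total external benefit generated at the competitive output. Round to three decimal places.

$328.190

Market equilibrium (private): 13.189 + 1.150q = 145.269 - 4.478q → q_m = 23.4684.
Total external benefit = ∫₀^{q_m} (6.627 + 0.627q) dq = 6.627×23.4684 + ½×0.627×23.4684² = 328.1902.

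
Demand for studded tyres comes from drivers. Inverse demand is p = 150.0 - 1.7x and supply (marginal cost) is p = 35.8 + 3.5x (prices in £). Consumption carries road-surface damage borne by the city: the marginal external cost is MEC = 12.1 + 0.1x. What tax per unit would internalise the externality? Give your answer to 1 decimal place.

tax = £14.0 per unit

Social marginal benefit = demand − MEC = 137.9 - 1.8x.
Set SMB = MC: 137.9 - 1.8x = 35.8 + 3.5x → x* = 19.2642.
The Pigouvian tax equals MEC at x*: 12.1 + 0.1×19.2642 = 14.0264.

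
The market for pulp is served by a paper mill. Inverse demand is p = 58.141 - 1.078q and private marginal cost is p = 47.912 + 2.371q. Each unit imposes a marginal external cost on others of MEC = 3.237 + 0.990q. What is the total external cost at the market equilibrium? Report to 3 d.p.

13.954

Market equilibrium (private): 47.912 + 2.371q = 58.141 - 1.078q → q_m = 2.9658.
Total external cost = ∫₀^{q_m} (3.237 + 0.990q) dq = 3.237×2.9658 + ½×0.990×2.9658² = 13.9543.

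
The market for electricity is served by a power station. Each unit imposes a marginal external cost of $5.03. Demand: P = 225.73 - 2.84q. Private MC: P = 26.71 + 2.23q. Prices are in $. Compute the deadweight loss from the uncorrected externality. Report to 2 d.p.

DWL = $2.50

Market equilibrium (private): 26.71 + 2.23q = 225.73 - 2.84q → q_m = 39.2544.
Social marginal cost = private MC + MEC = 31.74 + 2.23q.
Set SMC = demand: 31.74 + 2.23q = 225.73 - 2.84q → q* = 38.2623.
Between q* and q_m the wedge SMC − demand runs linearly from 0 to MEC(q_m), so the loss is a triangle.
DWL = ½ × 0.9921 × 5.0300 = 2.4951.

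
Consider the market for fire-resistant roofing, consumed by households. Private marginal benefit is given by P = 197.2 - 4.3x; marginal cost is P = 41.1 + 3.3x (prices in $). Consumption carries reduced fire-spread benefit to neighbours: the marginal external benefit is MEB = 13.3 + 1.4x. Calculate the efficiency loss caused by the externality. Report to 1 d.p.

DWL = $142.6

Market equilibrium (private): 41.1 + 3.3x = 197.2 - 4.3x → x_m = 20.5395.
Social marginal benefit = demand + MEB = 210.5 - 2.9x.
Set SMB = MC: 210.5 - 2.9x = 41.1 + 3.3x → x* = 27.3226.
The loss is the area between SMB and MC from x* to x_m; with linear curves that's a triangle of height MEB(x_m).
DWL = ½ × 6.7831 × 42.0553 = 142.6327.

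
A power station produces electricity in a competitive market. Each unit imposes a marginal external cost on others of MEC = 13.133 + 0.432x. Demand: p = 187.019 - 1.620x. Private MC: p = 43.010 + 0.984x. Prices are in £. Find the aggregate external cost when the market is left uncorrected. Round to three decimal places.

£1386.913

Market equilibrium (private): 43.010 + 0.984x = 187.019 - 1.620x → x_m = 55.3030.
Total external cost = ∫₀^{x_m} (13.133 + 0.432x) dx = 13.133×55.3030 + ½×0.432×55.3030² = 1386.9134.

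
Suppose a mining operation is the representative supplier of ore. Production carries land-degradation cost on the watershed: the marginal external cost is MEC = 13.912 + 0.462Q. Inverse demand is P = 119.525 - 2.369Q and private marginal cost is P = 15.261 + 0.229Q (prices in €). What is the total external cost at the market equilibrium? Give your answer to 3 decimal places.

€930.373

Market equilibrium (private): 15.261 + 0.229Q = 119.525 - 2.369Q → Q_m = 40.1324.
Total external cost = ∫₀^{Q_m} (13.912 + 0.462Q) dQ = 13.912×40.1324 + ½×0.462×40.1324² = 930.3728.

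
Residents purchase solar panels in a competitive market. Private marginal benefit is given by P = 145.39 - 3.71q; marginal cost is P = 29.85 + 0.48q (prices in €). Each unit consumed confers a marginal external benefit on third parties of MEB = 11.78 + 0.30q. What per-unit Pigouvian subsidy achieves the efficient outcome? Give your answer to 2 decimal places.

subsidy = €21.60 per unit

Social marginal benefit = demand + MEB = 157.17 - 3.41q.
Set SMB = MC: 157.17 - 3.41q = 29.85 + 0.48q → q* = 32.7301.
The Pigouvian subsidy equals MEB at q*: 11.78 + 0.30×32.7301 = 21.5990.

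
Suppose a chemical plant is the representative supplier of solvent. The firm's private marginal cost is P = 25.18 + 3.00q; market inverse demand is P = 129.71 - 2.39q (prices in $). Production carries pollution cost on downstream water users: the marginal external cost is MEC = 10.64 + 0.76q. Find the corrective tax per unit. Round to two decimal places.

Social marginal cost = private MC + MEC = 35.82 + 3.76q.
Set SMC = demand: 35.82 + 3.76q = 129.71 - 2.39q → q* = 15.2667.
The Pigouvian tax equals MEC at q*: 10.64 + 0.76×15.2667 = 22.2427.

tax = $22.24 per unit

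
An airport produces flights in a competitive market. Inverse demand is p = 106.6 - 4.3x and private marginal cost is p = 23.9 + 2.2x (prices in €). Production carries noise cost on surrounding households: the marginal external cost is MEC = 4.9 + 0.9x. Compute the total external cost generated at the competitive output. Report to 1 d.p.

Market equilibrium (private): 23.9 + 2.2x = 106.6 - 4.3x → x_m = 12.7231.
Total external cost = ∫₀^{x_m} (4.9 + 0.9x) dx = 4.9×12.7231 + ½×0.9×12.7231² = 135.1880.

€135.2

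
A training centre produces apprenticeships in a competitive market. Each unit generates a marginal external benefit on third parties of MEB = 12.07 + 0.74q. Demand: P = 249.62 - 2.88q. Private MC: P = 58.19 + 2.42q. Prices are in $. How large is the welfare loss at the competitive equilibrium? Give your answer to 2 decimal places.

DWL = $165.05

Market equilibrium (private): 58.19 + 2.42q = 249.62 - 2.88q → q_m = 36.1189.
Social marginal cost = private MC − MEB = 46.12 + 1.68q.
Set SMC = demand: 46.12 + 1.68q = 249.62 - 2.88q → q* = 44.6272.
The welfare-loss triangle has base |q_m − q*| and height MEB(q_m) (the vertical gap between SMC and demand is zero at q* and MEB at q_m).
DWL = ½ × 8.5083 × 38.7980 = 165.0525.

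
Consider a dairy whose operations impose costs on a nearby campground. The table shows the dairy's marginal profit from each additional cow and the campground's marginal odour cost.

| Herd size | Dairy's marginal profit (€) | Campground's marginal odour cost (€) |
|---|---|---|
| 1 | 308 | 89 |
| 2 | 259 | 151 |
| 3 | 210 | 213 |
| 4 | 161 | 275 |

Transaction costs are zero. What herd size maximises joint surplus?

2

Bargaining reaches the level where marginal profit last exceeds marginal odour cost.
That holds through level 2 (259 ≥ 151) but not at 3 (210 < 213).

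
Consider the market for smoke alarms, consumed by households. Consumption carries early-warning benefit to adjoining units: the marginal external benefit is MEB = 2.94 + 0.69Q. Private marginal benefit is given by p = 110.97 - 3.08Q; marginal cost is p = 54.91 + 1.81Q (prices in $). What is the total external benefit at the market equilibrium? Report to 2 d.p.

Market equilibrium (private): 54.91 + 1.81Q = 110.97 - 3.08Q → Q_m = 11.4642.
Total external benefit = ∫₀^{Q_m} (2.94 + 0.69Q) dQ = 2.94×11.4642 + ½×0.69×11.4642² = 79.0474.

$79.05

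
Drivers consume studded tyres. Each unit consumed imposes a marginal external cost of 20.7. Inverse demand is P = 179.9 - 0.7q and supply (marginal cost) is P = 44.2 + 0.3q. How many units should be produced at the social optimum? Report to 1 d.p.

Social marginal benefit = demand − MEC = 159.2 - 0.7q.
Set SMB = MC: 159.2 - 0.7q = 44.2 + 0.3q → q* = 115.0000.

q* = 115.0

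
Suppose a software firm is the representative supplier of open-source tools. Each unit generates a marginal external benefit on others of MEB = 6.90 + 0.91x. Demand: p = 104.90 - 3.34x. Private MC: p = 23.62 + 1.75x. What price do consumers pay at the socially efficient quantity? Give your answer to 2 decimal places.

Social marginal cost = private MC − MEB = 16.72 + 0.84x.
Set SMC = demand: 16.72 + 0.84x = 104.90 - 3.34x → x* = 21.0957.
Consumer price on the demand curve at x*: 104.90 − 3.34×21.0957 = 34.4404.

P = 34.44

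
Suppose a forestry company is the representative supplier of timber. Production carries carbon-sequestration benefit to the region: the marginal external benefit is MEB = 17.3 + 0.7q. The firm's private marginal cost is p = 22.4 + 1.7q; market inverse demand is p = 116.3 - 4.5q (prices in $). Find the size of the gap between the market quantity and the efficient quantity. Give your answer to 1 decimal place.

5.1 units

Market equilibrium (private): 22.4 + 1.7q = 116.3 - 4.5q → q_m = 15.1452.
Social marginal cost = private MC − MEB = 5.1 + q.
Set SMC = demand: 5.1 + q = 116.3 - 4.5q → q* = 20.2182.
Gap = |15.1452 − 20.2182| = 5.0730.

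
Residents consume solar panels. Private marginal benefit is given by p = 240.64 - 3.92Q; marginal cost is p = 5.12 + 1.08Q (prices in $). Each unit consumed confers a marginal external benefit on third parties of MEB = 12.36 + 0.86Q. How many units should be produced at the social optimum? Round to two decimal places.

Social marginal benefit = demand + MEB = 253.00 - 3.06Q.
Set SMB = MC: 253.00 - 3.06Q = 5.12 + 1.08Q → Q* = 59.8744.

Q* = 59.87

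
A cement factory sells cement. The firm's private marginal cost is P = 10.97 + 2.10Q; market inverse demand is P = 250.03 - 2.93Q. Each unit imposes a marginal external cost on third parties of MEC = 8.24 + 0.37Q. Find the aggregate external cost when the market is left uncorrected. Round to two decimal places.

809.50

Market equilibrium (private): 10.97 + 2.10Q = 250.03 - 2.93Q → Q_m = 47.5268.
Total external cost = ∫₀^{Q_m} (8.24 + 0.37Q) dQ = 8.24×47.5268 + ½×0.37×47.5268² = 809.4982.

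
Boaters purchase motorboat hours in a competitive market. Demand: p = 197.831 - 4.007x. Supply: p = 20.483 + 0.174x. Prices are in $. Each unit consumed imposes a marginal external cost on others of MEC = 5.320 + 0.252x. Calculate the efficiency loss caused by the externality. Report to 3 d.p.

Market equilibrium (private): 20.483 + 0.174x = 197.831 - 4.007x → x_m = 42.4176.
Social marginal benefit = demand − MEC = 192.511 - 4.259x.
Set SMB = MC: 192.511 - 4.259x = 20.483 + 0.174x → x* = 38.8062.
The welfare-loss triangle has base |x_m − x*| and height MEC(x_m) (the vertical gap between SMB and MC is zero at x* and MEC at x_m).
DWL = ½ × 3.6114 × 16.0092 = 28.9078.

DWL = $28.908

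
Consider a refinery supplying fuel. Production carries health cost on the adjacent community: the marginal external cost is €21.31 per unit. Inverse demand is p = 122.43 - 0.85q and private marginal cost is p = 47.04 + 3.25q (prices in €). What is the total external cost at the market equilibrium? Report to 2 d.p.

€391.84

Market equilibrium (private): 47.04 + 3.25q = 122.43 - 0.85q → q_m = 18.3878.
Total external cost = MEC × q_m = 21.31 × 18.3878 = 391.8440.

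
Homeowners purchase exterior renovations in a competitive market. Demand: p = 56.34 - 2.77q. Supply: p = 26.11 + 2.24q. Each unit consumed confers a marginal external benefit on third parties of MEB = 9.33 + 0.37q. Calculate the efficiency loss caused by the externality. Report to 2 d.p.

Market equilibrium (private): 26.11 + 2.24q = 56.34 - 2.77q → q_m = 6.0339.
Social marginal benefit = demand + MEB = 65.67 - 2.40q.
Set SMB = MC: 65.67 - 2.40q = 26.11 + 2.24q → q* = 8.5259.
Height of the DWL triangle at q_m is SMB(q_m) − MC(q_m) = MEB(q_m) = 11.5626.
DWL = ½ × 2.4920 × 11.5626 = 14.4070.

DWL = 14.41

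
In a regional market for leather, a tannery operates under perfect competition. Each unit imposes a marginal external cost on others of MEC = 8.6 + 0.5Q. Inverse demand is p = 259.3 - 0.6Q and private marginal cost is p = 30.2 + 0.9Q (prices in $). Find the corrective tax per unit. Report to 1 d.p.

tax = $63.7 per unit

Social marginal cost = private MC + MEC = 38.8 + 1.4Q.
Set SMC = demand: 38.8 + 1.4Q = 259.3 - 0.6Q → Q* = 110.2500.
The Pigouvian tax equals MEC at Q*: 8.6 + 0.5×110.2500 = 63.7250.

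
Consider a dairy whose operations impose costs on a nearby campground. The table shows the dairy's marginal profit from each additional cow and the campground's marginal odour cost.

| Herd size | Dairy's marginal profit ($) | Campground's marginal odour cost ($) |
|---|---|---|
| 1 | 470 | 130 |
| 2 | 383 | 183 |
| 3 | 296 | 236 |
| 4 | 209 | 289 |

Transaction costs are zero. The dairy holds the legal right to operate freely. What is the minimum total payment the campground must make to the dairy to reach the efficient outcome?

Left alone the dairy would choose level 4 (marginal profit stays positive).
Efficient level: k* = 3 (marginal profit ≥ marginal odour cost through 3).
The campground must at least cover the dairy's forgone profit from cutting 4→3: 209 = 209.

$209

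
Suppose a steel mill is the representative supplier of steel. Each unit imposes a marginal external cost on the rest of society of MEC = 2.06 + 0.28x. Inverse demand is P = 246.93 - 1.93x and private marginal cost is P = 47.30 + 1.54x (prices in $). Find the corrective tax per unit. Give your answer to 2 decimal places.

Social marginal cost = private MC + MEC = 49.36 + 1.82x.
Set SMC = demand: 49.36 + 1.82x = 246.93 - 1.93x → x* = 52.6853.
The Pigouvian tax equals MEC at x*: 2.06 + 0.28×52.6853 = 16.8119.

tax = $16.81 per unit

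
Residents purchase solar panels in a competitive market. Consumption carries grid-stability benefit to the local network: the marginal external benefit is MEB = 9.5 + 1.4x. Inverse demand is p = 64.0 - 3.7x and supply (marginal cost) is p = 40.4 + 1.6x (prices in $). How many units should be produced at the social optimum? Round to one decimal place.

x* = 8.5

Social marginal benefit = demand + MEB = 73.5 - 2.3x.
Set SMB = MC: 73.5 - 2.3x = 40.4 + 1.6x → x* = 8.4872.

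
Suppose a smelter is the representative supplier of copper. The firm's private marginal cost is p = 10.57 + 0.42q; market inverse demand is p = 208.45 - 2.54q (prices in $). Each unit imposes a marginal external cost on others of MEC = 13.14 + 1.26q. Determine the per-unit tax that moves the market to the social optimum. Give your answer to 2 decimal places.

Social marginal cost = private MC + MEC = 23.71 + 1.68q.
Set SMC = demand: 23.71 + 1.68q = 208.45 - 2.54q → q* = 43.7773.
The Pigouvian tax equals MEC at q*: 13.14 + 1.26×43.7773 = 68.2994.

tax = $68.30 per unit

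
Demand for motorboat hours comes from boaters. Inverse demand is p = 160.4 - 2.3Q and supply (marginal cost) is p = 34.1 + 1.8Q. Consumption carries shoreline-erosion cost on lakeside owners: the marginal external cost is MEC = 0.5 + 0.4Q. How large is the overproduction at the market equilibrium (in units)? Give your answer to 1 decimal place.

Market equilibrium (private): 34.1 + 1.8Q = 160.4 - 2.3Q → Q_m = 30.8049.
Social marginal benefit = demand − MEC = 159.9 - 2.7Q.
Set SMB = MC: 159.9 - 2.7Q = 34.1 + 1.8Q → Q* = 27.9556.
Gap = |30.8049 − 27.9556| = 2.8493.

2.8 units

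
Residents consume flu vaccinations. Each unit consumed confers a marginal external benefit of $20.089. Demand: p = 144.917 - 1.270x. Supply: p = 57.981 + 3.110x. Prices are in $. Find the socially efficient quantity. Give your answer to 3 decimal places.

Social marginal benefit = demand + MEB = 165.006 - 1.270x.
Set SMB = MC: 165.006 - 1.270x = 57.981 + 3.110x → x* = 24.4349.

x* = 24.435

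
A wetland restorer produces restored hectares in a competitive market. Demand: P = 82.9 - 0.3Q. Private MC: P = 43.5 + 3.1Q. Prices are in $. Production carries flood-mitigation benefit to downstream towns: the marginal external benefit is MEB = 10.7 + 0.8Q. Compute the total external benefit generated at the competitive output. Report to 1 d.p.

$177.7

Market equilibrium (private): 43.5 + 3.1Q = 82.9 - 0.3Q → Q_m = 11.5882.
Total external benefit = ∫₀^{Q_m} (10.7 + 0.8Q) dQ = 10.7×11.5882 + ½×0.8×11.5882² = 177.7083.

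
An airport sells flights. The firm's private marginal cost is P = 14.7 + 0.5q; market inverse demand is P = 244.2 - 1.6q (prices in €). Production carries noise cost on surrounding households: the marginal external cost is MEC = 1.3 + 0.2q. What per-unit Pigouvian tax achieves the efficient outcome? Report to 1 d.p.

tax = €21.1 per unit

Social marginal cost = private MC + MEC = 16.0 + 0.7q.
Set SMC = demand: 16.0 + 0.7q = 244.2 - 1.6q → q* = 99.2174.
The Pigouvian tax equals MEC at q*: 1.3 + 0.2×99.2174 = 21.1435.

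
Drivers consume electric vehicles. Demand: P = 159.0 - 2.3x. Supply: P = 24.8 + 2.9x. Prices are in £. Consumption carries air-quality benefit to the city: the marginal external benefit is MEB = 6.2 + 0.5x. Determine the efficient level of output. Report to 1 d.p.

Social marginal benefit = demand + MEB = 165.2 - 1.8x.
Set SMB = MC: 165.2 - 1.8x = 24.8 + 2.9x → x* = 29.8723.

x* = 29.9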